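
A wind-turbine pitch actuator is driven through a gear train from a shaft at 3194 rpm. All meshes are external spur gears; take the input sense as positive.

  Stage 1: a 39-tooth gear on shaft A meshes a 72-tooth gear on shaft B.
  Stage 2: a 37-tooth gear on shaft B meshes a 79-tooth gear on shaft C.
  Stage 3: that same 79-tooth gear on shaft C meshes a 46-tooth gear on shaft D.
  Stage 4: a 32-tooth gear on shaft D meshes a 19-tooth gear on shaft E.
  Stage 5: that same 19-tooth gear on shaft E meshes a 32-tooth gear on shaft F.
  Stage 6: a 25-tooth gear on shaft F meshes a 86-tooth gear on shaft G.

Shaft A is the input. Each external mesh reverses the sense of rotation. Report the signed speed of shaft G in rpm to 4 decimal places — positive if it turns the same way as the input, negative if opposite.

+404.5316 rpm (same as input, |ω| = 404.5316 rpm)

Stage 1 [39T→72T]: ω = 3194.0000×39/72 = 1730.0833 rpm, dir flips to −; running = −1730.0833
Stage 2 [37T→79T]: ω = 1730.0833×37/79 = 810.2922 rpm, dir flips to +; running = +810.2922
Stage 3 [79T→46T]: ω = 810.2922×79/46 = 1391.5888 rpm, dir flips to −; running = −1391.5888
Stage 4 [32T→19T]: ω = 1391.5888×32/19 = 2343.7285 rpm, dir flips to +; running = +2343.7285
Stage 5 [19T→32T]: ω = 2343.7285×19/32 = 1391.5888 rpm, dir flips to −; running = −1391.5888
Stage 6 [25T→86T]: ω = 1391.5888×25/86 = 404.5316 rpm, dir flips to +; running = +404.5316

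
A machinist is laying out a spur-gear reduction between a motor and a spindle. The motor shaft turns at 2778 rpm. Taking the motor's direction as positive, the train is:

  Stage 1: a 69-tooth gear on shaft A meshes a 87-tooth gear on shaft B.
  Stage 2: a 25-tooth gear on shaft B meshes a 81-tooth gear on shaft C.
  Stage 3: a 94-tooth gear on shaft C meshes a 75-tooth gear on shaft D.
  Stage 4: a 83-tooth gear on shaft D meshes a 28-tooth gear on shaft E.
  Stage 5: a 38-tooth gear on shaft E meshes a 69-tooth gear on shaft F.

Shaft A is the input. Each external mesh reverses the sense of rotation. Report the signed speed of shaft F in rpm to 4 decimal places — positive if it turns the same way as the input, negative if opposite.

-1391.3559 rpm (opposite to input, |ω| = 1391.3559 rpm)

Stage 1 [69T→87T]: ω = 2778.0000×69/87 = 2203.2414 rpm, dir flips to −; running = −2203.2414
Stage 2 [25T→81T]: ω = 2203.2414×25/81 = 680.0128 rpm, dir flips to +; running = +680.0128
Stage 3 [94T→75T]: ω = 680.0128×94/75 = 852.2827 rpm, dir flips to −; running = −852.2827
Stage 4 [83T→28T]: ω = 852.2827×83/28 = 2526.4094 rpm, dir flips to +; running = +2526.4094
Stage 5 [38T→69T]: ω = 2526.4094×38/69 = 1391.3559 rpm, dir flips to −; running = −1391.3559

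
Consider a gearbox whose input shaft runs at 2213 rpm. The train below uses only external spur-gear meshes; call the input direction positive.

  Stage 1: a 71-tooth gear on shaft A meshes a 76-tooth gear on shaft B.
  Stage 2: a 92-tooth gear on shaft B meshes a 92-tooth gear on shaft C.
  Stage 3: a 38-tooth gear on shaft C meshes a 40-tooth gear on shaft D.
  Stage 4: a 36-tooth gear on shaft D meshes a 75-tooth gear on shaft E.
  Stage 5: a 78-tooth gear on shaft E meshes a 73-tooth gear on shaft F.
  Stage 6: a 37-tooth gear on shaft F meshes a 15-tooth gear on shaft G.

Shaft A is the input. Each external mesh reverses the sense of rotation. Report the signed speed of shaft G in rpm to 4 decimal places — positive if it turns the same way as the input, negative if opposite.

Stage 1 [71T→76T]: ω = 2213.0000×71/76 = 2067.4079 rpm, dir flips to −; running = −2067.4079
Stage 2 [92T→92T]: ω = 2067.4079×92/92 = 2067.4079 rpm, dir flips to +; running = +2067.4079
Stage 3 [38T→40T]: ω = 2067.4079×38/40 = 1964.0375 rpm, dir flips to −; running = −1964.0375
Stage 4 [36T→75T]: ω = 1964.0375×36/75 = 942.7380 rpm, dir flips to +; running = +942.7380
Stage 5 [78T→73T]: ω = 942.7380×78/73 = 1007.3091 rpm, dir flips to −; running = −1007.3091
Stage 6 [37T→15T]: ω = 1007.3091×37/15 = 2484.6958 rpm, dir flips to +; running = +2484.6958

+2484.6958 rpm (same as input, |ω| = 2484.6958 rpm)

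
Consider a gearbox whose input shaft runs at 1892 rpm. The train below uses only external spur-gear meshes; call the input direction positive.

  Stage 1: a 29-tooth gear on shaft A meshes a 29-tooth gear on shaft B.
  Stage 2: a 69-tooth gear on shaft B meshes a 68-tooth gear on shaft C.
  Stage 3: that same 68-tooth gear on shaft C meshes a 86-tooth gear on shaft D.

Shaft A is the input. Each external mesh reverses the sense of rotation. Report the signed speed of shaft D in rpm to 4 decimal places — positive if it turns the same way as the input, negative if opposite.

-1518.0000 rpm (opposite to input, |ω| = 1518.0000 rpm)

Stage 1 [29T→29T]: ω = 1892.0000×29/29 = 1892.0000 rpm, dir flips to −; running = −1892.0000
Stage 2 [69T→68T]: ω = 1892.0000×69/68 = 1919.8235 rpm, dir flips to +; running = +1919.8235
Stage 3 [68T→86T]: ω = 1919.8235×68/86 = 1518.0000 rpm, dir flips to −; running = −1518.0000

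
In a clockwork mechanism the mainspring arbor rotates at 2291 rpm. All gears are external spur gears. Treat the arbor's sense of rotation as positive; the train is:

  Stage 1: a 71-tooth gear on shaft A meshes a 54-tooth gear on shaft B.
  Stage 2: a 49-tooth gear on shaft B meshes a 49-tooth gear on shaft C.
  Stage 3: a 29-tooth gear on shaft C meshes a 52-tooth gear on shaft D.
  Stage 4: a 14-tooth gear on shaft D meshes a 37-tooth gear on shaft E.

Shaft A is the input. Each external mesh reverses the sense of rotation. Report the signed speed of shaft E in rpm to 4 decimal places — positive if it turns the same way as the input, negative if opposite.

+635.6392 rpm (same as input, |ω| = 635.6392 rpm)

Stage 1 [71T→54T]: ω = 2291.0000×71/54 = 3012.2407 rpm, dir flips to −; running = −3012.2407
Stage 2 [49T→49T]: ω = 3012.2407×49/49 = 3012.2407 rpm, dir flips to +; running = +3012.2407
Stage 3 [29T→52T]: ω = 3012.2407×29/52 = 1679.9035 rpm, dir flips to −; running = −1679.9035
Stage 4 [14T→37T]: ω = 1679.9035×14/37 = 635.6392 rpm, dir flips to +; running = +635.6392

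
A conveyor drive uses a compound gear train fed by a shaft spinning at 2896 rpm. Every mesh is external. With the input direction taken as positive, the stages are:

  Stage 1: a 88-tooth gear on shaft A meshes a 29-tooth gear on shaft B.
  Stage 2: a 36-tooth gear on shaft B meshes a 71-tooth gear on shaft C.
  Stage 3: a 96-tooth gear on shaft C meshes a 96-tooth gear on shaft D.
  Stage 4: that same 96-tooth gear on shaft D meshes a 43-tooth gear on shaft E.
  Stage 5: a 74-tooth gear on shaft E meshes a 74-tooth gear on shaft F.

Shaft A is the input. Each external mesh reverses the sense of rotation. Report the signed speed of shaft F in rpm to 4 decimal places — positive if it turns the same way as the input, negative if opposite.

Stage 1 [88T→29T]: ω = 2896.0000×88/29 = 8787.8621 rpm, dir flips to −; running = −8787.8621
Stage 2 [36T→71T]: ω = 8787.8621×36/71 = 4455.8174 rpm, dir flips to +; running = +4455.8174
Stage 3 [96T→96T]: ω = 4455.8174×96/96 = 4455.8174 rpm, dir flips to −; running = −4455.8174
Stage 4 [96T→43T]: ω = 4455.8174×96/43 = 9947.8714 rpm, dir flips to +; running = +9947.8714
Stage 5 [74T→74T]: ω = 9947.8714×74/74 = 9947.8714 rpm, dir flips to −; running = −9947.8714

-9947.8714 rpm (opposite to input, |ω| = 9947.8714 rpm)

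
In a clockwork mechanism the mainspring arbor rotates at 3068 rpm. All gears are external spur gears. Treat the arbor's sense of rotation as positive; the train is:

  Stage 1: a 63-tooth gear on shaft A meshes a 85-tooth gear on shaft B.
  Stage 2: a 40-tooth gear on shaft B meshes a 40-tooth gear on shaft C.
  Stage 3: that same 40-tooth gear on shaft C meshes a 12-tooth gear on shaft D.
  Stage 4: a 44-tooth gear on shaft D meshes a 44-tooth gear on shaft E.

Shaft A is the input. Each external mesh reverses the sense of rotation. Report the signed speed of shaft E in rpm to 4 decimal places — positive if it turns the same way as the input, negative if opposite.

+7579.7647 rpm (same as input, |ω| = 7579.7647 rpm)

Stage 1 [63T→85T]: ω = 3068.0000×63/85 = 2273.9294 rpm, dir flips to −; running = −2273.9294
Stage 2 [40T→40T]: ω = 2273.9294×40/40 = 2273.9294 rpm, dir flips to +; running = +2273.9294
Stage 3 [40T→12T]: ω = 2273.9294×40/12 = 7579.7647 rpm, dir flips to −; running = −7579.7647
Stage 4 [44T→44T]: ω = 7579.7647×44/44 = 7579.7647 rpm, dir flips to +; running = +7579.7647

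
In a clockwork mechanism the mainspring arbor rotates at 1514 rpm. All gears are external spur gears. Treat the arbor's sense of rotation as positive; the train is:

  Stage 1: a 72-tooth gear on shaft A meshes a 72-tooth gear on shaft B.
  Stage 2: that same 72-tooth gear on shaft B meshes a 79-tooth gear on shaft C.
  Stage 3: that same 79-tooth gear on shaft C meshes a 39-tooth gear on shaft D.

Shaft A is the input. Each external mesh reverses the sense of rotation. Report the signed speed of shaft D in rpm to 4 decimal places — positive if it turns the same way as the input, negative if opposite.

Stage 1 [72T→72T]: ω = 1514.0000×72/72 = 1514.0000 rpm, dir flips to −; running = −1514.0000
Stage 2 [72T→79T]: ω = 1514.0000×72/79 = 1379.8481 rpm, dir flips to +; running = +1379.8481
Stage 3 [79T→39T]: ω = 1379.8481×79/39 = 2795.0769 rpm, dir flips to −; running = −2795.0769

-2795.0769 rpm (opposite to input, |ω| = 2795.0769 rpm)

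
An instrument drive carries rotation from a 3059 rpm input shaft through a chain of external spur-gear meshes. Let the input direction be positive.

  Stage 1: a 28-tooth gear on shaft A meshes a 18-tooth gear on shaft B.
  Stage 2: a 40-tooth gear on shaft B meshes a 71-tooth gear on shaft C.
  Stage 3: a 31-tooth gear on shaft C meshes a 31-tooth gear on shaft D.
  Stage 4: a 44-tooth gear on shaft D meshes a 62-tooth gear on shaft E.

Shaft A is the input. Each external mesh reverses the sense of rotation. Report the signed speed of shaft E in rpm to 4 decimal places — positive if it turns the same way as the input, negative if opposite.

Stage 1 [28T→18T]: ω = 3059.0000×28/18 = 4758.4444 rpm, dir flips to −; running = −4758.4444
Stage 2 [40T→71T]: ω = 4758.4444×40/71 = 2680.8138 rpm, dir flips to +; running = +2680.8138
Stage 3 [31T→31T]: ω = 2680.8138×31/31 = 2680.8138 rpm, dir flips to −; running = −2680.8138
Stage 4 [44T→62T]: ω = 2680.8138×44/62 = 1902.5130 rpm, dir flips to +; running = +1902.5130

+1902.5130 rpm (same as input, |ω| = 1902.5130 rpm)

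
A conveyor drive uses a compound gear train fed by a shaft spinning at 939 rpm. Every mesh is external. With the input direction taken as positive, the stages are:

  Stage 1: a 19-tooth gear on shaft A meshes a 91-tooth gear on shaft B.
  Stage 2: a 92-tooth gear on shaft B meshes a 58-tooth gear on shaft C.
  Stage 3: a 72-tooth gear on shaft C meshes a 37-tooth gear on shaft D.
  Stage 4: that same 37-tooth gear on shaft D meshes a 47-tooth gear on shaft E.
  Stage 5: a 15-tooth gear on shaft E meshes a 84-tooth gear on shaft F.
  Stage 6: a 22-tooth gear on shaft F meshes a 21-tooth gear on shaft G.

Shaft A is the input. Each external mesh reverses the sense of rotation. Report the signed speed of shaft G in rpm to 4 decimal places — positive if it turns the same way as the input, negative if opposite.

+89.1226 rpm (same as input, |ω| = 89.1226 rpm)

Stage 1 [19T→91T]: ω = 939.0000×19/91 = 196.0549 rpm, dir flips to −; running = −196.0549
Stage 2 [92T→58T]: ω = 196.0549×92/58 = 310.9837 rpm, dir flips to +; running = +310.9837
Stage 3 [72T→37T]: ω = 310.9837×72/37 = 605.1575 rpm, dir flips to −; running = −605.1575
Stage 4 [37T→47T]: ω = 605.1575×37/47 = 476.4006 rpm, dir flips to +; running = +476.4006
Stage 5 [15T→84T]: ω = 476.4006×15/84 = 85.0715 rpm, dir flips to −; running = −85.0715
Stage 6 [22T→21T]: ω = 85.0715×22/21 = 89.1226 rpm, dir flips to +; running = +89.1226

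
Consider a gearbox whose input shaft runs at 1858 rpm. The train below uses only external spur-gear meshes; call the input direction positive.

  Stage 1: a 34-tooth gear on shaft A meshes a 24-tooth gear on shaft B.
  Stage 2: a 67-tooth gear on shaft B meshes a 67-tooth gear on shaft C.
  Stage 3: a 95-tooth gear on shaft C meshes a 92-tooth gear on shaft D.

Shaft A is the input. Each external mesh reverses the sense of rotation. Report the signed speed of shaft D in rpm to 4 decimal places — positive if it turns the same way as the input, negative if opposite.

-2717.9982 rpm (opposite to input, |ω| = 2717.9982 rpm)

Stage 1 [34T→24T]: ω = 1858.0000×34/24 = 2632.1667 rpm, dir flips to −; running = −2632.1667
Stage 2 [67T→67T]: ω = 2632.1667×67/67 = 2632.1667 rpm, dir flips to +; running = +2632.1667
Stage 3 [95T→92T]: ω = 2632.1667×95/92 = 2717.9982 rpm, dir flips to −; running = −2717.9982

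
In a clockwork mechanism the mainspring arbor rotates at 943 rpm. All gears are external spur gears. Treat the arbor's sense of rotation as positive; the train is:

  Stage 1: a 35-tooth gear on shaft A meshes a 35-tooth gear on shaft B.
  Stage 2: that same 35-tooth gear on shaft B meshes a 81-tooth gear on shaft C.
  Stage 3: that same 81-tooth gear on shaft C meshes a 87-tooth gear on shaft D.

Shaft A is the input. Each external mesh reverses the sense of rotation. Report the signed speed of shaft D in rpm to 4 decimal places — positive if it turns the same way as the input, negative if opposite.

-379.3678 rpm (opposite to input, |ω| = 379.3678 rpm)

Stage 1 [35T→35T]: ω = 943.0000×35/35 = 943.0000 rpm, dir flips to −; running = −943.0000
Stage 2 [35T→81T]: ω = 943.0000×35/81 = 407.4691 rpm, dir flips to +; running = +407.4691
Stage 3 [81T→87T]: ω = 407.4691×81/87 = 379.3678 rpm, dir flips to −; running = −379.3678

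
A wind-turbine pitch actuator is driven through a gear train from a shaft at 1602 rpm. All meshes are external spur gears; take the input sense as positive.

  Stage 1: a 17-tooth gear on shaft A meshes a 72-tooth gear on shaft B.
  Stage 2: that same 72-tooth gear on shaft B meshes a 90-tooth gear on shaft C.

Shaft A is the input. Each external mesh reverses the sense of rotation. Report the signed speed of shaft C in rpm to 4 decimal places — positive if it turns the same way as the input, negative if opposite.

+302.6000 rpm (same as input, |ω| = 302.6000 rpm)

Stage 1 [17T→72T]: ω = 1602.0000×17/72 = 378.2500 rpm, dir flips to −; running = −378.2500
Stage 2 [72T→90T]: ω = 378.2500×72/90 = 302.6000 rpm, dir flips to +; running = +302.6000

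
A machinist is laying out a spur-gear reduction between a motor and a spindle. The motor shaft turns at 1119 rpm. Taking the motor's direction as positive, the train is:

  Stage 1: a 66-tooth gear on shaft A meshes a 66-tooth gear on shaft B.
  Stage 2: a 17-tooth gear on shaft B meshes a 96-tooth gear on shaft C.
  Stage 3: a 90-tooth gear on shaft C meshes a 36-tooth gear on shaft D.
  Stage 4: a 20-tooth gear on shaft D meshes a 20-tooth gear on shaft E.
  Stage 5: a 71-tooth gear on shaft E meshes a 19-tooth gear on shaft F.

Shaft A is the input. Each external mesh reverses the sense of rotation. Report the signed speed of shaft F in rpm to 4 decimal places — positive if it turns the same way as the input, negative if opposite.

-1851.1965 rpm (opposite to input, |ω| = 1851.1965 rpm)

Stage 1 [66T→66T]: ω = 1119.0000×66/66 = 1119.0000 rpm, dir flips to −; running = −1119.0000
Stage 2 [17T→96T]: ω = 1119.0000×17/96 = 198.1562 rpm, dir flips to +; running = +198.1562
Stage 3 [90T→36T]: ω = 198.1562×90/36 = 495.3906 rpm, dir flips to −; running = −495.3906
Stage 4 [20T→20T]: ω = 495.3906×20/20 = 495.3906 rpm, dir flips to +; running = +495.3906
Stage 5 [71T→19T]: ω = 495.3906×71/19 = 1851.1965 rpm, dir flips to −; running = −1851.1965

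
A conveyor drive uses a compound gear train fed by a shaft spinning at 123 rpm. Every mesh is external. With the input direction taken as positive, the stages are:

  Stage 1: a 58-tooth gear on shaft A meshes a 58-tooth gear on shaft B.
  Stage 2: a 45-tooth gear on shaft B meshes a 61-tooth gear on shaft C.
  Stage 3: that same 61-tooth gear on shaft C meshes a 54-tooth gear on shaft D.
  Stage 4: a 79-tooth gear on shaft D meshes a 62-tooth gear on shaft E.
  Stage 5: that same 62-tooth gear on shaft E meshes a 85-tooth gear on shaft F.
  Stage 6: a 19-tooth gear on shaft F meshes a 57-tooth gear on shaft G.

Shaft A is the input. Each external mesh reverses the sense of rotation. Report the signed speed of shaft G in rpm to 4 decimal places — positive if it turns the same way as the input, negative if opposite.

+31.7549 rpm (same as input, |ω| = 31.7549 rpm)

Stage 1 [58T→58T]: ω = 123.0000×58/58 = 123.0000 rpm, dir flips to −; running = −123.0000
Stage 2 [45T→61T]: ω = 123.0000×45/61 = 90.7377 rpm, dir flips to +; running = +90.7377
Stage 3 [61T→54T]: ω = 90.7377×61/54 = 102.5000 rpm, dir flips to −; running = −102.5000
Stage 4 [79T→62T]: ω = 102.5000×79/62 = 130.6048 rpm, dir flips to +; running = +130.6048
Stage 5 [62T→85T]: ω = 130.6048×62/85 = 95.2647 rpm, dir flips to −; running = −95.2647
Stage 6 [19T→57T]: ω = 95.2647×19/57 = 31.7549 rpm, dir flips to +; running = +31.7549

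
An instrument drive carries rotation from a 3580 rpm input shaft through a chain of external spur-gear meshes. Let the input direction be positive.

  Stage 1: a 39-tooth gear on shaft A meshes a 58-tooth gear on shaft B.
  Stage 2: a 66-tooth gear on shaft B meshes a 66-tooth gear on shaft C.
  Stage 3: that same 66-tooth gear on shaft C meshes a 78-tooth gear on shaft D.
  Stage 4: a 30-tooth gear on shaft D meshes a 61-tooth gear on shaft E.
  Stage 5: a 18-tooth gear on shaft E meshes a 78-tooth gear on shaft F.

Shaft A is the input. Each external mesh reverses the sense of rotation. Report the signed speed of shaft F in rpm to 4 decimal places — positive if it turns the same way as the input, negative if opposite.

-231.1736 rpm (opposite to input, |ω| = 231.1736 rpm)

Stage 1 [39T→58T]: ω = 3580.0000×39/58 = 2407.2414 rpm, dir flips to −; running = −2407.2414
Stage 2 [66T→66T]: ω = 2407.2414×66/66 = 2407.2414 rpm, dir flips to +; running = +2407.2414
Stage 3 [66T→78T]: ω = 2407.2414×66/78 = 2036.8966 rpm, dir flips to −; running = −2036.8966
Stage 4 [30T→61T]: ω = 2036.8966×30/61 = 1001.7524 rpm, dir flips to +; running = +1001.7524
Stage 5 [18T→78T]: ω = 1001.7524×18/78 = 231.1736 rpm, dir flips to −; running = −231.1736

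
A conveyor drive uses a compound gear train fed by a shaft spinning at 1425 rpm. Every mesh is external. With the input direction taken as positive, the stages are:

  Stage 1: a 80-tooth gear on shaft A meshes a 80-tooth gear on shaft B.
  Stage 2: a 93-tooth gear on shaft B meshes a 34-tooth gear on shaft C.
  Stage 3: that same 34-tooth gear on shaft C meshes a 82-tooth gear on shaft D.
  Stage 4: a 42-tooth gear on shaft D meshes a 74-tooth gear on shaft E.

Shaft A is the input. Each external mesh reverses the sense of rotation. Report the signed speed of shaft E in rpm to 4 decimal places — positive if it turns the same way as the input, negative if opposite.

+917.2792 rpm (same as input, |ω| = 917.2792 rpm)

Stage 1 [80T→80T]: ω = 1425.0000×80/80 = 1425.0000 rpm, dir flips to −; running = −1425.0000
Stage 2 [93T→34T]: ω = 1425.0000×93/34 = 3897.7941 rpm, dir flips to +; running = +3897.7941
Stage 3 [34T→82T]: ω = 3897.7941×34/82 = 1616.1585 rpm, dir flips to −; running = −1616.1585
Stage 4 [42T→74T]: ω = 1616.1585×42/74 = 917.2792 rpm, dir flips to +; running = +917.2792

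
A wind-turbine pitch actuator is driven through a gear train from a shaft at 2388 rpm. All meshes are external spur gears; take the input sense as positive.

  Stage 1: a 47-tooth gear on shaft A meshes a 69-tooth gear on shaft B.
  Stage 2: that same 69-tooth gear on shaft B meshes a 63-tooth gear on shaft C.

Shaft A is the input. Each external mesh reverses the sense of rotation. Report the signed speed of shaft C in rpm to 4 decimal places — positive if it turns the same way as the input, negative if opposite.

+1781.5238 rpm (same as input, |ω| = 1781.5238 rpm)

Stage 1 [47T→69T]: ω = 2388.0000×47/69 = 1626.6087 rpm, dir flips to −; running = −1626.6087
Stage 2 [69T→63T]: ω = 1626.6087×69/63 = 1781.5238 rpm, dir flips to +; running = +1781.5238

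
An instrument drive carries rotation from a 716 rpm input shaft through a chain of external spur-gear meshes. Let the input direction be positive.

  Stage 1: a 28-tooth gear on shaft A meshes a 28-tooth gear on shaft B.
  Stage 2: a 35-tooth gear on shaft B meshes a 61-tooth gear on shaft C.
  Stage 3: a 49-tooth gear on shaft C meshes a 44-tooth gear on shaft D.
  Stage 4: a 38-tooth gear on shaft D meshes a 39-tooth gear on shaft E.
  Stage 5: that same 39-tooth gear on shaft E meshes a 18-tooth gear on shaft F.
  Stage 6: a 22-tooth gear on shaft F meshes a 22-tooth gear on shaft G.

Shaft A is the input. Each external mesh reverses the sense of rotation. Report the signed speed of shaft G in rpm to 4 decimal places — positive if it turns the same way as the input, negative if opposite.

+965.8412 rpm (same as input, |ω| = 965.8412 rpm)

Stage 1 [28T→28T]: ω = 716.0000×28/28 = 716.0000 rpm, dir flips to −; running = −716.0000
Stage 2 [35T→61T]: ω = 716.0000×35/61 = 410.8197 rpm, dir flips to +; running = +410.8197
Stage 3 [49T→44T]: ω = 410.8197×49/44 = 457.5037 rpm, dir flips to −; running = −457.5037
Stage 4 [38T→39T]: ω = 457.5037×38/39 = 445.7729 rpm, dir flips to +; running = +445.7729
Stage 5 [39T→18T]: ω = 445.7729×39/18 = 965.8412 rpm, dir flips to −; running = −965.8412
Stage 6 [22T→22T]: ω = 965.8412×22/22 = 965.8412 rpm, dir flips to +; running = +965.8412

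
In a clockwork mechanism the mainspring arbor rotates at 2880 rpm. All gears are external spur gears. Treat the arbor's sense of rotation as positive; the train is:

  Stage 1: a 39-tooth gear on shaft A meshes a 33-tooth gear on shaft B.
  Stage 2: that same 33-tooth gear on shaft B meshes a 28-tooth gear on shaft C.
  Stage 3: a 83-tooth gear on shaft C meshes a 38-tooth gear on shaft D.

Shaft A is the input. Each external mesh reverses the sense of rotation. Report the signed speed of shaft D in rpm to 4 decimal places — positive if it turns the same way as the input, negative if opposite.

Stage 1 [39T→33T]: ω = 2880.0000×39/33 = 3403.6364 rpm, dir flips to −; running = −3403.6364
Stage 2 [33T→28T]: ω = 3403.6364×33/28 = 4011.4286 rpm, dir flips to +; running = +4011.4286
Stage 3 [83T→38T]: ω = 4011.4286×83/38 = 8761.8045 rpm, dir flips to −; running = −8761.8045

-8761.8045 rpm (opposite to input, |ω| = 8761.8045 rpm)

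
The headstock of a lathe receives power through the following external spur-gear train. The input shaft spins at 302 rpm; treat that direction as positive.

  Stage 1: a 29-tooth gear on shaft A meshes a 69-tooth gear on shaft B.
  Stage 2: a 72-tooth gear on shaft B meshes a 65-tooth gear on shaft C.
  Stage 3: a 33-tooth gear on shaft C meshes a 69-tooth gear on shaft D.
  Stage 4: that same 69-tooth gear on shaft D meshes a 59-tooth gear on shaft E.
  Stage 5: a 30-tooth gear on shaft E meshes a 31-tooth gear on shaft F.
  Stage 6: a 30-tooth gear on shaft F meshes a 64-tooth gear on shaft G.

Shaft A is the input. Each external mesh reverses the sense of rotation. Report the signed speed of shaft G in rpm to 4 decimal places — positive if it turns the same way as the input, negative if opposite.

Stage 1 [29T→69T]: ω = 302.0000×29/69 = 126.9275 rpm, dir flips to −; running = −126.9275
Stage 2 [72T→65T]: ω = 126.9275×72/65 = 140.5967 rpm, dir flips to +; running = +140.5967
Stage 3 [33T→69T]: ω = 140.5967×33/69 = 67.2419 rpm, dir flips to −; running = −67.2419
Stage 4 [69T→59T]: ω = 67.2419×69/59 = 78.6388 rpm, dir flips to +; running = +78.6388
Stage 5 [30T→31T]: ω = 78.6388×30/31 = 76.1021 rpm, dir flips to −; running = −76.1021
Stage 6 [30T→64T]: ω = 76.1021×30/64 = 35.6728 rpm, dir flips to +; running = +35.6728

+35.6728 rpm (same as input, |ω| = 35.6728 rpm)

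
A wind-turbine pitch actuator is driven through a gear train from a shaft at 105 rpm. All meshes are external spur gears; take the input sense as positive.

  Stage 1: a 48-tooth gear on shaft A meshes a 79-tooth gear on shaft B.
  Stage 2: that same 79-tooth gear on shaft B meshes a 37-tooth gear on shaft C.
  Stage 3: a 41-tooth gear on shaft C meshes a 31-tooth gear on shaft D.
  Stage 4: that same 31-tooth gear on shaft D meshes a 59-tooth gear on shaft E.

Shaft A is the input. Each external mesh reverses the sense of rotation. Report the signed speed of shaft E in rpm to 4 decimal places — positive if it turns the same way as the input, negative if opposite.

Stage 1 [48T→79T]: ω = 105.0000×48/79 = 63.7975 rpm, dir flips to −; running = −63.7975
Stage 2 [79T→37T]: ω = 63.7975×79/37 = 136.2162 rpm, dir flips to +; running = +136.2162
Stage 3 [41T→31T]: ω = 136.2162×41/31 = 180.1569 rpm, dir flips to −; running = −180.1569
Stage 4 [31T→59T]: ω = 180.1569×31/59 = 94.6587 rpm, dir flips to +; running = +94.6587

+94.6587 rpm (same as input, |ω| = 94.6587 rpm)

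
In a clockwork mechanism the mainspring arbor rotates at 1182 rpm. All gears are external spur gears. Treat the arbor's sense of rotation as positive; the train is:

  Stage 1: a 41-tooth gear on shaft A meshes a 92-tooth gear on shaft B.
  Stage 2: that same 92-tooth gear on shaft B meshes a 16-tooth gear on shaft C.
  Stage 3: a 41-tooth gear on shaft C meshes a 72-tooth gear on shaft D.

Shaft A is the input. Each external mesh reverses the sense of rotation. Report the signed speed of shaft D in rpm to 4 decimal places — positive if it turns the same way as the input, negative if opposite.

-1724.7760 rpm (opposite to input, |ω| = 1724.7760 rpm)

Stage 1 [41T→92T]: ω = 1182.0000×41/92 = 526.7609 rpm, dir flips to −; running = −526.7609
Stage 2 [92T→16T]: ω = 526.7609×92/16 = 3028.8750 rpm, dir flips to +; running = +3028.8750
Stage 3 [41T→72T]: ω = 3028.8750×41/72 = 1724.7760 rpm, dir flips to −; running = −1724.7760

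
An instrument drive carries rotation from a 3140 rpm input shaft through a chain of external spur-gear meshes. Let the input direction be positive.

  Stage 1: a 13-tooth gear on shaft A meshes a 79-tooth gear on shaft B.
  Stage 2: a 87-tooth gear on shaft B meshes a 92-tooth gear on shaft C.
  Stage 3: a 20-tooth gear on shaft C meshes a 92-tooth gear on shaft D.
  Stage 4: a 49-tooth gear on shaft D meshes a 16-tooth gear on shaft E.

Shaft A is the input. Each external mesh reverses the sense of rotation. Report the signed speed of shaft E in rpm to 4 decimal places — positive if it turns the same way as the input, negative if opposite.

Stage 1 [13T→79T]: ω = 3140.0000×13/79 = 516.7089 rpm, dir flips to −; running = −516.7089
Stage 2 [87T→92T]: ω = 516.7089×87/92 = 488.6269 rpm, dir flips to +; running = +488.6269
Stage 3 [20T→92T]: ω = 488.6269×20/92 = 106.2232 rpm, dir flips to −; running = −106.2232
Stage 4 [49T→16T]: ω = 106.2232×49/16 = 325.3086 rpm, dir flips to +; running = +325.3086

+325.3086 rpm (same as input, |ω| = 325.3086 rpm)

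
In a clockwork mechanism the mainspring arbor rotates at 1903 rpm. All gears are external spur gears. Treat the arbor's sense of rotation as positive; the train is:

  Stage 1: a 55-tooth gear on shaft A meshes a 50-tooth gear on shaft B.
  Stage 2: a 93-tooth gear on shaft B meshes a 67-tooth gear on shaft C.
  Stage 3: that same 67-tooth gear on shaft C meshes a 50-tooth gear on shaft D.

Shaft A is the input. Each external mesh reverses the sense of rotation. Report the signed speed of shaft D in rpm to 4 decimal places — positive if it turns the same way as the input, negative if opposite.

Stage 1 [55T→50T]: ω = 1903.0000×55/50 = 2093.3000 rpm, dir flips to −; running = −2093.3000
Stage 2 [93T→67T]: ω = 2093.3000×93/67 = 2905.6254 rpm, dir flips to +; running = +2905.6254
Stage 3 [67T→50T]: ω = 2905.6254×67/50 = 3893.5380 rpm, dir flips to −; running = −3893.5380

-3893.5380 rpm (opposite to input, |ω| = 3893.5380 rpm)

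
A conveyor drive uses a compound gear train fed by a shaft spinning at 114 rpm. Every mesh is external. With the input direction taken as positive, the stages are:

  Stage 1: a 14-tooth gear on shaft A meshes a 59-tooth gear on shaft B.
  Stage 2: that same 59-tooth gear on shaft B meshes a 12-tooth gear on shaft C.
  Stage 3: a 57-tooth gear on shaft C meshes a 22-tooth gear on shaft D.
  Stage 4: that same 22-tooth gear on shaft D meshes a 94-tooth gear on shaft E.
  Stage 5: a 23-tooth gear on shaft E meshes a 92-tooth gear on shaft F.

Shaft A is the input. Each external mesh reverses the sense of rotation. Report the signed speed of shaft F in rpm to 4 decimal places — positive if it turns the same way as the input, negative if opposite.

-20.1622 rpm (opposite to input, |ω| = 20.1622 rpm)

Stage 1 [14T→59T]: ω = 114.0000×14/59 = 27.0508 rpm, dir flips to −; running = −27.0508
Stage 2 [59T→12T]: ω = 27.0508×59/12 = 133.0000 rpm, dir flips to +; running = +133.0000
Stage 3 [57T→22T]: ω = 133.0000×57/22 = 344.5909 rpm, dir flips to −; running = −344.5909
Stage 4 [22T→94T]: ω = 344.5909×22/94 = 80.6489 rpm, dir flips to +; running = +80.6489
Stage 5 [23T→92T]: ω = 80.6489×23/92 = 20.1622 rpm, dir flips to −; running = −20.1622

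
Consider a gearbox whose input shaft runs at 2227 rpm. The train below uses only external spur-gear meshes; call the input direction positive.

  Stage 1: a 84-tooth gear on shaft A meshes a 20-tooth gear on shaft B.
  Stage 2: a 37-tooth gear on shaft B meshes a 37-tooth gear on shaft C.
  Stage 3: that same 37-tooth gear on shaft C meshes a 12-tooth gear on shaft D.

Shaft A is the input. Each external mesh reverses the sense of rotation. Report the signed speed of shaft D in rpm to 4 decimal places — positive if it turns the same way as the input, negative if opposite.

Stage 1 [84T→20T]: ω = 2227.0000×84/20 = 9353.4000 rpm, dir flips to −; running = −9353.4000
Stage 2 [37T→37T]: ω = 9353.4000×37/37 = 9353.4000 rpm, dir flips to +; running = +9353.4000
Stage 3 [37T→12T]: ω = 9353.4000×37/12 = 28839.6500 rpm, dir flips to −; running = −28839.6500

-28839.6500 rpm (opposite to input, |ω| = 28839.6500 rpm)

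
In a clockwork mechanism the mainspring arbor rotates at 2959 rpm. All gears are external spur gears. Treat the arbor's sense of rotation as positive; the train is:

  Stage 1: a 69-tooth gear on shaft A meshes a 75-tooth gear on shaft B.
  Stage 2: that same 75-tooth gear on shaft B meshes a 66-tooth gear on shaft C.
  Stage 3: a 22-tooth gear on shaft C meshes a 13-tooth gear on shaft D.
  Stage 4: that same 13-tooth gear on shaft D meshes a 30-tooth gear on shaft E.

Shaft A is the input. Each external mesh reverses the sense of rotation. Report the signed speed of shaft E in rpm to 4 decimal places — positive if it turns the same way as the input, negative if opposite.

Stage 1 [69T→75T]: ω = 2959.0000×69/75 = 2722.2800 rpm, dir flips to −; running = −2722.2800
Stage 2 [75T→66T]: ω = 2722.2800×75/66 = 3093.5000 rpm, dir flips to +; running = +3093.5000
Stage 3 [22T→13T]: ω = 3093.5000×22/13 = 5235.1538 rpm, dir flips to −; running = −5235.1538
Stage 4 [13T→30T]: ω = 5235.1538×13/30 = 2268.5667 rpm, dir flips to +; running = +2268.5667

+2268.5667 rpm (same as input, |ω| = 2268.5667 rpm)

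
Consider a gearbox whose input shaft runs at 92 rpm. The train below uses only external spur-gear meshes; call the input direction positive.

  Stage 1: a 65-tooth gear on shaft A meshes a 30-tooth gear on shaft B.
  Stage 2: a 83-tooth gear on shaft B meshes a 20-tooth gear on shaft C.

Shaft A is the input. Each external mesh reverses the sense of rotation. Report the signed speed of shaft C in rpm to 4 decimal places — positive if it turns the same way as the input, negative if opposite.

Stage 1 [65T→30T]: ω = 92.0000×65/30 = 199.3333 rpm, dir flips to −; running = −199.3333
Stage 2 [83T→20T]: ω = 199.3333×83/20 = 827.2333 rpm, dir flips to +; running = +827.2333

+827.2333 rpm (same as input, |ω| = 827.2333 rpm)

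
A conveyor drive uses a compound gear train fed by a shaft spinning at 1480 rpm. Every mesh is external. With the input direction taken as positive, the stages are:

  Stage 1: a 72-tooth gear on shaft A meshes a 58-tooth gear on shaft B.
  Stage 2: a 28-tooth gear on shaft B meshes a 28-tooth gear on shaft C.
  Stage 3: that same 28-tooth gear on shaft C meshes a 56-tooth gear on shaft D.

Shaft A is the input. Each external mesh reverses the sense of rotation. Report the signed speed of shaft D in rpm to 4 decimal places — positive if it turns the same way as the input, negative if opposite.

-918.6207 rpm (opposite to input, |ω| = 918.6207 rpm)

Stage 1 [72T→58T]: ω = 1480.0000×72/58 = 1837.2414 rpm, dir flips to −; running = −1837.2414
Stage 2 [28T→28T]: ω = 1837.2414×28/28 = 1837.2414 rpm, dir flips to +; running = +1837.2414
Stage 3 [28T→56T]: ω = 1837.2414×28/56 = 918.6207 rpm, dir flips to −; running = −918.6207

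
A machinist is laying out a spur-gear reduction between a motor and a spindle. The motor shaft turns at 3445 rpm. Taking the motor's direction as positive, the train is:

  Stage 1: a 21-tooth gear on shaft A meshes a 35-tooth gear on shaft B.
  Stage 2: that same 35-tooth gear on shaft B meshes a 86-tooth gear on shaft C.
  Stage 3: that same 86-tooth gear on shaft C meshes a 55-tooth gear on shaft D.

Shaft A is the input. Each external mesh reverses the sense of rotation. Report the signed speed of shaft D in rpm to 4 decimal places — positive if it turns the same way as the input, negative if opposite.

-1315.3636 rpm (opposite to input, |ω| = 1315.3636 rpm)

Stage 1 [21T→35T]: ω = 3445.0000×21/35 = 2067.0000 rpm, dir flips to −; running = −2067.0000
Stage 2 [35T→86T]: ω = 2067.0000×35/86 = 841.2209 rpm, dir flips to +; running = +841.2209
Stage 3 [86T→55T]: ω = 841.2209×86/55 = 1315.3636 rpm, dir flips to −; running = −1315.3636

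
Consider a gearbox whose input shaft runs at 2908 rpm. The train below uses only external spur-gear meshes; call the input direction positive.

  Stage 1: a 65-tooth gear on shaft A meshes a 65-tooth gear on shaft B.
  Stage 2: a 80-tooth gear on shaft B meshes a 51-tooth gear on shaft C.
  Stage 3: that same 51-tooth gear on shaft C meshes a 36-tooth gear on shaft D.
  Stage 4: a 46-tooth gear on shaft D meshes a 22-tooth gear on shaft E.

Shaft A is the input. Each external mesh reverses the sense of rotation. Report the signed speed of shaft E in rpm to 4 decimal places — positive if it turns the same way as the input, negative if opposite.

Stage 1 [65T→65T]: ω = 2908.0000×65/65 = 2908.0000 rpm, dir flips to −; running = −2908.0000
Stage 2 [80T→51T]: ω = 2908.0000×80/51 = 4561.5686 rpm, dir flips to +; running = +4561.5686
Stage 3 [51T→36T]: ω = 4561.5686×51/36 = 6462.2222 rpm, dir flips to −; running = −6462.2222
Stage 4 [46T→22T]: ω = 6462.2222×46/22 = 13511.9192 rpm, dir flips to +; running = +13511.9192

+13511.9192 rpm (same as input, |ω| = 13511.9192 rpm)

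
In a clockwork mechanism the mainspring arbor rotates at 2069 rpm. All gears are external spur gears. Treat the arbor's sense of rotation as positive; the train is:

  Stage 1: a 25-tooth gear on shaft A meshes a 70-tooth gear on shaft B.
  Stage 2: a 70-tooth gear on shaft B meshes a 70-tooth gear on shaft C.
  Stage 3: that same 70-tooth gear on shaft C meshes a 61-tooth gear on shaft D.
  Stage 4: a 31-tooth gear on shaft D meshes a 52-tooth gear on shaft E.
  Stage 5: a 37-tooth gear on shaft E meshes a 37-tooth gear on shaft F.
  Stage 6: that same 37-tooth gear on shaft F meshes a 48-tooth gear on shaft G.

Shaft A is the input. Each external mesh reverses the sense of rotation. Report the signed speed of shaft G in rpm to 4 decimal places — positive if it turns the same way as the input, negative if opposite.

Stage 1 [25T→70T]: ω = 2069.0000×25/70 = 738.9286 rpm, dir flips to −; running = −738.9286
Stage 2 [70T→70T]: ω = 738.9286×70/70 = 738.9286 rpm, dir flips to +; running = +738.9286
Stage 3 [70T→61T]: ω = 738.9286×70/61 = 847.9508 rpm, dir flips to −; running = −847.9508
Stage 4 [31T→52T]: ω = 847.9508×31/52 = 505.5091 rpm, dir flips to +; running = +505.5091
Stage 5 [37T→37T]: ω = 505.5091×37/37 = 505.5091 rpm, dir flips to −; running = −505.5091
Stage 6 [37T→48T]: ω = 505.5091×37/48 = 389.6633 rpm, dir flips to +; running = +389.6633

+389.6633 rpm (same as input, |ω| = 389.6633 rpm)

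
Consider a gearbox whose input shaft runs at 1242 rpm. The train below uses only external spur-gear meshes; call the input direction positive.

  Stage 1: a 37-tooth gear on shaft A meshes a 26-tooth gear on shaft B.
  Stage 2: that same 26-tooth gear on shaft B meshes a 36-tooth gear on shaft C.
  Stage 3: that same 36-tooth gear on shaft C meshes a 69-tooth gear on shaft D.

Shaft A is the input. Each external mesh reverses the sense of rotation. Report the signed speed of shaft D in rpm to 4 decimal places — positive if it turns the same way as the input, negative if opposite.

Stage 1 [37T→26T]: ω = 1242.0000×37/26 = 1767.4615 rpm, dir flips to −; running = −1767.4615
Stage 2 [26T→36T]: ω = 1767.4615×26/36 = 1276.5000 rpm, dir flips to +; running = +1276.5000
Stage 3 [36T→69T]: ω = 1276.5000×36/69 = 666.0000 rpm, dir flips to −; running = −666.0000

-666.0000 rpm (opposite to input, |ω| = 666.0000 rpm)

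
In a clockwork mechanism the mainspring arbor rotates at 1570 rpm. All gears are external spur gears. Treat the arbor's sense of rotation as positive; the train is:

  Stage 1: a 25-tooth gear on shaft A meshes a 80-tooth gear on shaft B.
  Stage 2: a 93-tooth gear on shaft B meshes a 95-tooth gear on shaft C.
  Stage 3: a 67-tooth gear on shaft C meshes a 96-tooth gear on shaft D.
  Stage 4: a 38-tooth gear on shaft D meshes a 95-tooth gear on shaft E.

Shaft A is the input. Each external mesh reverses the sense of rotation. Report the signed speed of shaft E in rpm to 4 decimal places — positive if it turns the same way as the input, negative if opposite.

+134.0826 rpm (same as input, |ω| = 134.0826 rpm)

Stage 1 [25T→80T]: ω = 1570.0000×25/80 = 490.6250 rpm, dir flips to −; running = −490.6250
Stage 2 [93T→95T]: ω = 490.6250×93/95 = 480.2961 rpm, dir flips to +; running = +480.2961
Stage 3 [67T→96T]: ω = 480.2961×67/96 = 335.2066 rpm, dir flips to −; running = −335.2066
Stage 4 [38T→95T]: ω = 335.2066×38/95 = 134.0826 rpm, dir flips to +; running = +134.0826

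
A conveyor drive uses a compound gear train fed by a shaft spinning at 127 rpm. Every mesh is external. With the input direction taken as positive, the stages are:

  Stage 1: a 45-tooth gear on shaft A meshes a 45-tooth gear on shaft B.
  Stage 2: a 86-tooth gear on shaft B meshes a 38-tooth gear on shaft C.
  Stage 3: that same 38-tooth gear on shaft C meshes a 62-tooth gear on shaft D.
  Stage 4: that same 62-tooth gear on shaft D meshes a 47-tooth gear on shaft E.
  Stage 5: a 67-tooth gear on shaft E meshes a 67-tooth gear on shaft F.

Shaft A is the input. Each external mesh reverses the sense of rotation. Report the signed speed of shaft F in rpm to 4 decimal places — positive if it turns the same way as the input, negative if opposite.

-232.3830 rpm (opposite to input, |ω| = 232.3830 rpm)

Stage 1 [45T→45T]: ω = 127.0000×45/45 = 127.0000 rpm, dir flips to −; running = −127.0000
Stage 2 [86T→38T]: ω = 127.0000×86/38 = 287.4211 rpm, dir flips to +; running = +287.4211
Stage 3 [38T→62T]: ω = 287.4211×38/62 = 176.1613 rpm, dir flips to −; running = −176.1613
Stage 4 [62T→47T]: ω = 176.1613×62/47 = 232.3830 rpm, dir flips to +; running = +232.3830
Stage 5 [67T→67T]: ω = 232.3830×67/67 = 232.3830 rpm, dir flips to −; running = −232.3830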